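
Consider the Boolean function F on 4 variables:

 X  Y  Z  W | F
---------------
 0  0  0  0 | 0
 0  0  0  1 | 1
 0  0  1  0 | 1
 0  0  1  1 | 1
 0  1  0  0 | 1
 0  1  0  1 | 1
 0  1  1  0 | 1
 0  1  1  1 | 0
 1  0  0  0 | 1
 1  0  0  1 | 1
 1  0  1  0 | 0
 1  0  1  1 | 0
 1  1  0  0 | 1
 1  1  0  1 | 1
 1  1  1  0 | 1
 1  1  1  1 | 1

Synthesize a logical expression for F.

F(X, Y, Z, W) = ¬((((((¬X ∧ ¬Y) ∧ ¬Z) ∧ ¬W) ∨ (((¬X ∧ Y) ∧ Z) ∧ W)) ∨ (((X ∧ ¬Y) ∧ Z) ∧ ¬W)) ∨ (((X ∧ ¬Y) ∧ Z) ∧ W))

The 0-rows are (0,0,0,0), (0,1,1,1), (1,0,1,0), (1,0,1,1). Take each as a conjunction (¬X·¬Y·¬Z·¬W, ¬X·Y·Z·W, X·¬Y·Z·¬W, X·¬Y·Z·W), form their disjunction, and complement — that gives a formula that is 1 everywhere F is.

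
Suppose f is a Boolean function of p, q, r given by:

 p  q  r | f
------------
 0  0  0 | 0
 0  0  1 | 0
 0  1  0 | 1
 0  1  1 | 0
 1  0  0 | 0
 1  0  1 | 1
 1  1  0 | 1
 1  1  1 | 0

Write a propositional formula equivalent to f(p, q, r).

f=1 on 3 inputs: (0,1,0), (1,0,1), (1,1,0). Reading each as a conjunction of literals (¬p·q·¬r, p·¬q·r, p·q·¬r) and taking the OR gives the canonical DNF.

f(p, q, r) = (((~p & q) & ~r) | ((p & ~q) & r)) | ((p & q) & ~r)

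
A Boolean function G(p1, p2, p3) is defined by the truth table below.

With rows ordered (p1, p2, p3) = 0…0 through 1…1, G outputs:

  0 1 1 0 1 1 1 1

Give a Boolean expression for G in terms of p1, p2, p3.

There are just 2 zero rows: (0,0,0), (0,1,1). Their minterms are ¬p1·¬p2·¬p3, ¬p1·p2·p3; the OR of those covers precisely the 0-outputs, and negating it yields G.

G(p1, p2, p3) = not (((not p1 and not p2) and not p3) or ((not p1 and p2) and p3))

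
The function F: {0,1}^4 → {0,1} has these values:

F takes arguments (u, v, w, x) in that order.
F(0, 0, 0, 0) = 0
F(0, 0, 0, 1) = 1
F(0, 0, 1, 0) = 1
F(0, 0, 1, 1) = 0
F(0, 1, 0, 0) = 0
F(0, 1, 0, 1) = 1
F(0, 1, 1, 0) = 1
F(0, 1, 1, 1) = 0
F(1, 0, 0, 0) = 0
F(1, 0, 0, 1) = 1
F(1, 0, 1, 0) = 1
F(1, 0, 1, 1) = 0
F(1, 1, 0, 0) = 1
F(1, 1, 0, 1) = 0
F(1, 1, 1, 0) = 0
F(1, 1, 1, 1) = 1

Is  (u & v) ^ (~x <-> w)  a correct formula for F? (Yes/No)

Yes

Check the formula against F row by row:
  u=0, v=0, w=0, x=0: formula gives 0, F = 0 ✓
  u=0, v=0, w=0, x=1: formula gives 1, F = 1 ✓
  u=0, v=0, w=1, x=0: formula gives 1, F = 1 ✓
  u=0, v=0, w=1, x=1: formula gives 0, F = 0 ✓
  … (the remaining 12 rows also agree.)
Every row agrees, so the formula is equivalent.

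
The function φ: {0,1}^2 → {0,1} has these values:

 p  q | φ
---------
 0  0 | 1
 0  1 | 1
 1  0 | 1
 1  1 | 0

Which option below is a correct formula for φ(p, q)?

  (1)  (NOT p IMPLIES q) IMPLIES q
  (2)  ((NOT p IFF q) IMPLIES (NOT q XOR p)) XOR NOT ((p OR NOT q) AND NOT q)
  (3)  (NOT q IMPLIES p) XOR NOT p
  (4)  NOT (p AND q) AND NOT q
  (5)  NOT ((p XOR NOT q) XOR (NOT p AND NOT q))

5

(1): at (1,0) it gives 0, but φ = 1 — eliminated.
(2): at (1,0) it gives 0, but φ = 1 — eliminated.
(3): at (0,1) it gives 0, but φ = 1 — eliminated.
(4): at (0,1) it gives 0, but φ = 1 — eliminated.
(5) is the remaining candidate, and it agrees with φ on all 4 inputs.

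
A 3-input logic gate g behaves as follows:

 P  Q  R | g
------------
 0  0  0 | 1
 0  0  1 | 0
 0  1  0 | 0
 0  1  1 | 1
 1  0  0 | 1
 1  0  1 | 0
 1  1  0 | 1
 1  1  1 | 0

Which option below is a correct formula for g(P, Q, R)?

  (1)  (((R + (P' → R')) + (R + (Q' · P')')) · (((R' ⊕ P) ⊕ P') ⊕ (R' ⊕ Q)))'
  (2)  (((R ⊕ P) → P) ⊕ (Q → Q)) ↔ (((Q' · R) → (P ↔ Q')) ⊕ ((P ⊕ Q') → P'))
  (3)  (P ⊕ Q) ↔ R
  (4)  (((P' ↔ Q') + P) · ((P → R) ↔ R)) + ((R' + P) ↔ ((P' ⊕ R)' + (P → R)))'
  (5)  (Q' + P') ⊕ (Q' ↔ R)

(1): at (0,0,0) it gives 0, but g = 1 — eliminated.
(2): at (0,0,1) it gives 1, but g = 0 — eliminated.
(3): at (1,0,0) it gives 0, but g = 1 — eliminated.
(4): at (0,0,0) it gives 0, but g = 1 — eliminated.
That leaves (5). Evaluating it on every row reproduces the table of g exactly.

5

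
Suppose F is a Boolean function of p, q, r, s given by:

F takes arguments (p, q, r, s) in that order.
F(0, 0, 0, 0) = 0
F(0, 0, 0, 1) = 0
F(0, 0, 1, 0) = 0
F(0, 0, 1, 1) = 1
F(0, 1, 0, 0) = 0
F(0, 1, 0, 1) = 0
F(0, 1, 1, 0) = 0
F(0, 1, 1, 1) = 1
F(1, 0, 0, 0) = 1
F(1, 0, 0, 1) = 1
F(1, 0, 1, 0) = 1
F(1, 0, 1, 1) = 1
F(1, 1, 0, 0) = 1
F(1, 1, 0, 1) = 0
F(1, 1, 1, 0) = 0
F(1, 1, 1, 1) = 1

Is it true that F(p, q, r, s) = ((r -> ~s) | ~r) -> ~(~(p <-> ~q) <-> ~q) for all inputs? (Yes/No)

Evaluate ((r -> ~s) | ~r) -> ~(~(p <-> ~q) <-> ~q) on each row and compare to F:
  p=0, q=0, r=0, s=0: formula gives 0, F = 0 ✓
  p=0, q=0, r=0, s=1: formula gives 0, F = 0 ✓
  p=0, q=0, r=1, s=0: formula gives 0, F = 0 ✓
  p=0, q=0, r=1, s=1: formula gives 1, F = 1 ✓
  …
  p=1, q=1, r=0, s=1: formula gives 1, but F = 0 ✗
A single disagreement suffices: at (1,1,0,1) they differ, so the formula does not compute F.

No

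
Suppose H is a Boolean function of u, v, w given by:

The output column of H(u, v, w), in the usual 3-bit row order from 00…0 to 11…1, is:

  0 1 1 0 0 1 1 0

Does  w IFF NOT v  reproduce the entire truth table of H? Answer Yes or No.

Check the formula against H row by row:
  u=0, v=0, w=0: formula gives 0, H = 0 ✓
  u=0, v=0, w=1: formula gives 1, H = 1 ✓
  u=0, v=1, w=0: formula gives 1, H = 1 ✓
  u=0, v=1, w=1: formula gives 0, H = 0 ✓
  u=1, v=0, w=0: formula gives 0, H = 0 ✓
  … (the remaining 3 rows also agree.)
No disagreement on any input; they are logically equivalent.

Yes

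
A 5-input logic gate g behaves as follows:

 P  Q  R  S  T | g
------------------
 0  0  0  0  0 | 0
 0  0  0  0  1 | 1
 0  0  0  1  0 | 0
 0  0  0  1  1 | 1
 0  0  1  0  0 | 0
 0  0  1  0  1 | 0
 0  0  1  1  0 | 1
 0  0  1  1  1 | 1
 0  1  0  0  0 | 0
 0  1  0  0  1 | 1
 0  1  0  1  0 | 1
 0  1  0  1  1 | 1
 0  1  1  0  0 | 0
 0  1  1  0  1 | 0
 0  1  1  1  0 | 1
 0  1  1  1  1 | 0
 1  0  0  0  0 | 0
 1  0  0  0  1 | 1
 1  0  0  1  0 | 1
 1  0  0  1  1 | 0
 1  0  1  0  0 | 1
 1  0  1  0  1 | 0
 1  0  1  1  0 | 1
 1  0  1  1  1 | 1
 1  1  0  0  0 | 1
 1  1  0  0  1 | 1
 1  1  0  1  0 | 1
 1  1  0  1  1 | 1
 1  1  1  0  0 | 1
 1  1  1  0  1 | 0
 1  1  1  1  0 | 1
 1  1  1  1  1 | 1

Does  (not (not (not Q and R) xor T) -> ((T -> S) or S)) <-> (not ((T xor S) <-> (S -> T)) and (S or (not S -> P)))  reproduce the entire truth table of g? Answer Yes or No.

No

Test each input against both g and the formula:
  P=0, Q=0, R=0, S=0, T=0: formula gives 0, g = 0 ✓
  P=0, Q=0, R=0, S=0, T=1: formula gives 1, g = 1 ✓
  P=0, Q=0, R=0, S=1, T=0: formula gives 1, but g = 0 ✗
A single disagreement suffices: at (0,0,0,1,0) they differ, so the formula does not compute g.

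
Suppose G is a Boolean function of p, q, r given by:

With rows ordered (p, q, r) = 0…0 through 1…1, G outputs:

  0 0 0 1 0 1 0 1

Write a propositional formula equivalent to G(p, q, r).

The 1-rows are (0,1,1), (1,0,1), (1,1,1). Each contributes one minterm — ¬p·q·r; p·¬q·r; p·q·r — and their disjunction is a sum-of-products form of G.

G(p, q, r) = (((not p and q) and r) or ((p and not q) and r)) or ((p and q) and r)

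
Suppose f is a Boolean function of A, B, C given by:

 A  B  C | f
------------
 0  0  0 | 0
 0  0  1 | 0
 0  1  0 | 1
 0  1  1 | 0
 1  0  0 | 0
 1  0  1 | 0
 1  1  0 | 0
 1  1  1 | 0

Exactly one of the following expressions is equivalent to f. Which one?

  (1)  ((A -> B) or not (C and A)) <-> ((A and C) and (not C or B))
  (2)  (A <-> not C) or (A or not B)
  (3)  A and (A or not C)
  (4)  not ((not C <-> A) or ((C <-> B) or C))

4

(1) disagrees with f on (0,1,0) (formula → 0, table → 1); rule it out.
(2) disagrees with f on (0,0,0) (formula → 1, table → 0); rule it out.
(3) disagrees with f on (0,1,0) (formula → 0, table → 1); rule it out.
Only (4) survives; checking it on all 8 rows confirms it matches f.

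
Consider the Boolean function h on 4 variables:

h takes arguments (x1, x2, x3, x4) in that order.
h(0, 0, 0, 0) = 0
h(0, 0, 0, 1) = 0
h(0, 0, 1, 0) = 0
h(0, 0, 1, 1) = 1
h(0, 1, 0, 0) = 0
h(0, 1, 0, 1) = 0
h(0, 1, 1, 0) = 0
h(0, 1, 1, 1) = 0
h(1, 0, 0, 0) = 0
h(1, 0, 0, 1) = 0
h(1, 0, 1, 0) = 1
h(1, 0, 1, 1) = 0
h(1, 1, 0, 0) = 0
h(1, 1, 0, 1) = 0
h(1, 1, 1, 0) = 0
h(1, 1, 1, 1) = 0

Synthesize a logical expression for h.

h=1 on 2 inputs: (0,0,1,1), (1,0,1,0). Reading each as a conjunction of literals (¬x1·¬x2·x3·x4, x1·¬x2·x3·¬x4) and taking the OR gives the canonical DNF.

h(x1, x2, x3, x4) = (((¬x1 ∧ ¬x2) ∧ x3) ∧ x4) ∨ (((x1 ∧ ¬x2) ∧ x3) ∧ ¬x4)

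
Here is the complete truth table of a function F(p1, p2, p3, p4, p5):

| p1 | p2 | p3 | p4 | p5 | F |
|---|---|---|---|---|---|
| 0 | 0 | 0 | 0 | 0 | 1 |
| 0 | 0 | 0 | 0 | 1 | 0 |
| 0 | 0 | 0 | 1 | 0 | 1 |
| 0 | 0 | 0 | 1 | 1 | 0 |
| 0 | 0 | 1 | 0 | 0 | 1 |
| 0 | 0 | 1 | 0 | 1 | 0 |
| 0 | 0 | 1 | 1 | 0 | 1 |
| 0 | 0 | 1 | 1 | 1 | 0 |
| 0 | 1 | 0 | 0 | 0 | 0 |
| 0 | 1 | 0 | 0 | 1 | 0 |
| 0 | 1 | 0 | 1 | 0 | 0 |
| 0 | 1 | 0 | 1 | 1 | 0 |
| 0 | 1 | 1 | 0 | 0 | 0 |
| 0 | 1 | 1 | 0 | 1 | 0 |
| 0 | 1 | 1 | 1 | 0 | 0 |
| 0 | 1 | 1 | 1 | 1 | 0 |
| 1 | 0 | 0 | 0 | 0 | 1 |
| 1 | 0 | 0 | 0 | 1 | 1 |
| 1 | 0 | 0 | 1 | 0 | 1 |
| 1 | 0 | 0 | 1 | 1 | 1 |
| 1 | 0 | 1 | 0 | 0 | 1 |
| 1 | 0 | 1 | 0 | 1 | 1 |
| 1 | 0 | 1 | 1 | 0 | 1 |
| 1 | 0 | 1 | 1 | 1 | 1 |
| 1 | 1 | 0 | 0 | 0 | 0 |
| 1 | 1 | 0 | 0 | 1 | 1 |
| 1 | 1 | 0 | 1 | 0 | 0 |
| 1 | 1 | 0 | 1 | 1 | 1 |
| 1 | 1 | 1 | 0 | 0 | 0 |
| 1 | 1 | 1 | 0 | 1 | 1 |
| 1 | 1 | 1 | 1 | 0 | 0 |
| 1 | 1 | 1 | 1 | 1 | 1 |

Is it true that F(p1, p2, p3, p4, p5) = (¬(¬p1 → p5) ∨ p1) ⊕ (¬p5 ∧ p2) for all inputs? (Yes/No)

Evaluate (¬(¬p1 → p5) ∨ p1) ⊕ (¬p5 ∧ p2) on each row and compare to F:
  p1=0, p2=0, p3=0, p4=0, p5=0: formula gives 1, F = 1 ✓
  p1=0, p2=0, p3=0, p4=0, p5=1: formula gives 0, F = 0 ✓
  p1=0, p2=0, p3=0, p4=1, p5=0: formula gives 1, F = 1 ✓
  p1=0, p2=0, p3=0, p4=1, p5=1: formula gives 0, F = 0 ✓
  …and likewise for the remaining 28 rows.
All 32 rows match — the expression computes F exactly.

Yes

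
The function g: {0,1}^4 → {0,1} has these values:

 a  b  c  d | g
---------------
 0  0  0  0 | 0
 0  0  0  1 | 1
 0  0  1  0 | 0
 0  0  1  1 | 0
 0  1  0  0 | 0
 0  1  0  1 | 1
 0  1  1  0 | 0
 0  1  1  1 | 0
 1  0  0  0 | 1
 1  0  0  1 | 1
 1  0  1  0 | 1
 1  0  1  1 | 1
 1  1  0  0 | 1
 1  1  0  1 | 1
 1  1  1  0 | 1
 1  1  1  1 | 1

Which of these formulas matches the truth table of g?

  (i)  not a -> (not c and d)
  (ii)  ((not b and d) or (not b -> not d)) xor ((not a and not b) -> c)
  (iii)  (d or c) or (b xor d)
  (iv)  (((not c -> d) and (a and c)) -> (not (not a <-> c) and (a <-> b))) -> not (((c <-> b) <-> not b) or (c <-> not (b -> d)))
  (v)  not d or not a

(ii) fails at (0,0,0,0): the formula yields 1, g is 0.
(iii) fails at (0,0,1,0): the formula yields 1, g is 0.
(iv) fails at (0,0,0,1): the formula yields 0, g is 1.
(v) fails at (0,0,0,0): the formula yields 1, g is 0.
Only (i) survives; checking it on all 16 rows confirms it matches g.

i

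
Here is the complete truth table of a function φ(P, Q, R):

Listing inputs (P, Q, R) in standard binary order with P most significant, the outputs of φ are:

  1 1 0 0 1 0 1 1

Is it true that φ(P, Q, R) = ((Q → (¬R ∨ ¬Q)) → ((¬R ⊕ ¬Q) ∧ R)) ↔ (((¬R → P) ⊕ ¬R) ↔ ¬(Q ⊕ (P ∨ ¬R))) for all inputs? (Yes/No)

Check the formula against φ row by row:
  P=0, Q=0, R=0: formula gives 1, φ = 1 ✓
  P=0, Q=0, R=1: formula gives 1, φ = 1 ✓
  P=0, Q=1, R=0: formula gives 0, φ = 0 ✓
  P=0, Q=1, R=1: formula gives 0, φ = 0 ✓
  P=1, Q=0, R=0: formula gives 0, but φ = 1 ✗
Since they disagree at (1,0,0), the expression is not a correct formula for φ.

No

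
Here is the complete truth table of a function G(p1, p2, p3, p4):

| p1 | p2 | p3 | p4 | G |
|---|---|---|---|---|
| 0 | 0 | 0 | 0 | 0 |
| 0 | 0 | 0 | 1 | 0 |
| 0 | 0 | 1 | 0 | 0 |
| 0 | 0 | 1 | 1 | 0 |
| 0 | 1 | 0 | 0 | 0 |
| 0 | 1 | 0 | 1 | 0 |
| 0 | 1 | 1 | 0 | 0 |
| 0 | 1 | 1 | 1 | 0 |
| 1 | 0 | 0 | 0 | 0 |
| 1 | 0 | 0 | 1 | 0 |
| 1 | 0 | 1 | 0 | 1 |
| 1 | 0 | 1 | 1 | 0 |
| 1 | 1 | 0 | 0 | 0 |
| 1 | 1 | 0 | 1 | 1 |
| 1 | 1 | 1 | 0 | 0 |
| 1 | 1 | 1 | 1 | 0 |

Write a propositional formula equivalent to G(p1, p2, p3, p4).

Collect the rows where G=1 — (1,0,1,0), (1,1,0,1) — and write one minterm per row: p1·¬p2·p3·¬p4, p1·p2·¬p3·p4. Their union (logical OR) reproduces the table exactly.

G(p1, p2, p3, p4) = (((p1 · p2') · p3) · p4') + (((p1 · p2) · p3') · p4)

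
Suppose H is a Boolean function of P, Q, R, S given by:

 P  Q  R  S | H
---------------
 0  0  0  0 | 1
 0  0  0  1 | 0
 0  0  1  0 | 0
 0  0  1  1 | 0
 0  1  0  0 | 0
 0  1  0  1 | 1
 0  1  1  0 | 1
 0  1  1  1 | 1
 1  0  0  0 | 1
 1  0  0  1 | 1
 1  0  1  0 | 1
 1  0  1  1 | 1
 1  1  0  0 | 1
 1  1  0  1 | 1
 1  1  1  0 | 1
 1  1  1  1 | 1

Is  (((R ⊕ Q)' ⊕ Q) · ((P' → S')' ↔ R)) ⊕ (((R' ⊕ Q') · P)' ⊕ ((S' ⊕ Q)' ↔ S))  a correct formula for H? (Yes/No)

Check the formula against H row by row:
  P=0, Q=0, R=0, S=0: formula gives 1, H = 1 ✓
  P=0, Q=0, R=0, S=1: formula gives 0, H = 0 ✓
  P=0, Q=0, R=1, S=0: formula gives 0, H = 0 ✓
  P=0, Q=0, R=1, S=1: formula gives 0, H = 0 ✓
  …and likewise for the remaining 12 rows.
No disagreement on any input; they are logically equivalent.

Yes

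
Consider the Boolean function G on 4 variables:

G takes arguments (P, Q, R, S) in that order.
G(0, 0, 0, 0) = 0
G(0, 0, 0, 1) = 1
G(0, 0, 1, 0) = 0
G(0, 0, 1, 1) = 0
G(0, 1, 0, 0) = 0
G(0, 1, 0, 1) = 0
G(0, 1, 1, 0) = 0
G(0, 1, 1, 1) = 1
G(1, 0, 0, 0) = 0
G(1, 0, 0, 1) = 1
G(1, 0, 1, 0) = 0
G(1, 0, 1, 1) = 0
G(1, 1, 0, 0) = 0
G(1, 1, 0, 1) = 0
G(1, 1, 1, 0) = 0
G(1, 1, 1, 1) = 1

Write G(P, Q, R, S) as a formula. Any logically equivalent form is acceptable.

G=1 on 4 inputs: (0,0,0,1), (0,1,1,1), (1,0,0,1), (1,1,1,1). Reading each as a conjunction of literals (¬P·¬Q·¬R·S, ¬P·Q·R·S, P·¬Q·¬R·S, P·Q·R·S) and taking the OR gives the canonical DNF.

G(P, Q, R, S) = (((((not P and not Q) and not R) and S) or (((not P and Q) and R) and S)) or (((P and not Q) and not R) and S)) or (((P and Q) and R) and S)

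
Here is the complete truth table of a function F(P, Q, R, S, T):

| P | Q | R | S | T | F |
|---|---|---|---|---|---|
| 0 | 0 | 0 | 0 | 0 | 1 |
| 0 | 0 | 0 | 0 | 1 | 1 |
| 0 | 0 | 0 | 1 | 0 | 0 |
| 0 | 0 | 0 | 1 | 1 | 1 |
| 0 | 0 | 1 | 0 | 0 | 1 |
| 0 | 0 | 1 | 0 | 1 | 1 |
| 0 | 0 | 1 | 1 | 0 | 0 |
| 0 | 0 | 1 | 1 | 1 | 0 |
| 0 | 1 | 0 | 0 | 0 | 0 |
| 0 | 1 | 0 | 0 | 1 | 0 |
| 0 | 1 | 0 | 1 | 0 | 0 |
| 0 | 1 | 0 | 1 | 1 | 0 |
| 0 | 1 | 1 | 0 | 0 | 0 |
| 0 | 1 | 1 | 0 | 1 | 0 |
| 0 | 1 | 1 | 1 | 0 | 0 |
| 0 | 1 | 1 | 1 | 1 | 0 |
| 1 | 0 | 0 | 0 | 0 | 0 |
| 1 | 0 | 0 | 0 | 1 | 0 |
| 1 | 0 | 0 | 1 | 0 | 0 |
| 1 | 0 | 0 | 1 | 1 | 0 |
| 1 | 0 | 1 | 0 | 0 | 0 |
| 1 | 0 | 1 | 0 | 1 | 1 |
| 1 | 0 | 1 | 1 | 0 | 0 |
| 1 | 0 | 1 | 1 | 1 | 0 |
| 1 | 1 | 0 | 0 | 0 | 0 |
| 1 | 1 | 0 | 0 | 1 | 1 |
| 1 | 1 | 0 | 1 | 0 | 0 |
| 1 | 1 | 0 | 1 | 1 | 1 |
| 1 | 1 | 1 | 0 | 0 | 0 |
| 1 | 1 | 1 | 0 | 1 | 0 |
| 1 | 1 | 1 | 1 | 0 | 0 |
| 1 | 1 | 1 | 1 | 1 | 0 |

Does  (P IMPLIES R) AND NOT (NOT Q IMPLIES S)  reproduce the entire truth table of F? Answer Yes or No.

No

Evaluate (P IMPLIES R) AND NOT (NOT Q IMPLIES S) on each row and compare to F:
  P=0, Q=0, R=0, S=0, T=0: formula gives 1, F = 1 ✓
  P=0, Q=0, R=0, S=0, T=1: formula gives 1, F = 1 ✓
  P=0, Q=0, R=0, S=1, T=0: formula gives 0, F = 0 ✓
  P=0, Q=0, R=0, S=1, T=1: formula gives 0, but F = 1 ✗
Since they disagree at (0,0,0,1,1), the expression is not a correct formula for F.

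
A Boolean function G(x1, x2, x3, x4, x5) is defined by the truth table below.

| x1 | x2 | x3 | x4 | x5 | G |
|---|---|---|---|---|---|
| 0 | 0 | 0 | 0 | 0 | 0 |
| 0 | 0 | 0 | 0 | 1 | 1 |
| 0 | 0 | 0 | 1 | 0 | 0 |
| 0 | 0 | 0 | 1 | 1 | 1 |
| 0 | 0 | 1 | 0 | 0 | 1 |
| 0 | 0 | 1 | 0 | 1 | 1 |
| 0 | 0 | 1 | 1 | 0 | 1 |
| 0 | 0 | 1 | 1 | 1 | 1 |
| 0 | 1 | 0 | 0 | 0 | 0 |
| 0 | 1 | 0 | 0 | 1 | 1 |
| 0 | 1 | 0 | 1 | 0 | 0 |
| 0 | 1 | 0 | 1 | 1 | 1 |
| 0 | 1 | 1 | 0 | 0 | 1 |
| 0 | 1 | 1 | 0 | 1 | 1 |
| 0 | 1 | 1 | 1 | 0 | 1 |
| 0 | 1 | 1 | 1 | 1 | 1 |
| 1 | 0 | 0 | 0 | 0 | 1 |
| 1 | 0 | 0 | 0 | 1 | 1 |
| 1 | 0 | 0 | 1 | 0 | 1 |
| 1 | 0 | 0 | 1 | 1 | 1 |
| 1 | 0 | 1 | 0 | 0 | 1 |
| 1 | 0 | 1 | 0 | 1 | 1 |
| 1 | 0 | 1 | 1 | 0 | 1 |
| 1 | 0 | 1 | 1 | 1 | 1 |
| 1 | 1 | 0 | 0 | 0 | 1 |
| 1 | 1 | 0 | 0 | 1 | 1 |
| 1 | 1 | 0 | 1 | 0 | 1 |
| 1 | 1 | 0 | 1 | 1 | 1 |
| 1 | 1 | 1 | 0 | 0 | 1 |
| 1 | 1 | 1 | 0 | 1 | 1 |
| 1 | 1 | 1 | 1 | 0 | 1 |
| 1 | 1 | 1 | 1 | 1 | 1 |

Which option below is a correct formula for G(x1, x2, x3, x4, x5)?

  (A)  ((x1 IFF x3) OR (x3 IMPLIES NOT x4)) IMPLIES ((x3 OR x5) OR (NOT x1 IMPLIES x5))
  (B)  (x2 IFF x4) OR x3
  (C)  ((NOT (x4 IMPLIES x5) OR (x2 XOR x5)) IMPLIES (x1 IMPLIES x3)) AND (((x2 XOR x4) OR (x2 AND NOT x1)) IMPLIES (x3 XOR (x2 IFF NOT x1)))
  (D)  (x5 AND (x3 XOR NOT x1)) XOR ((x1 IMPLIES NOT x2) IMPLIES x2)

A

(B) fails at (0,0,0,0,0): the formula yields 1, G is 0.
(C) fails at (0,0,0,0,0): the formula yields 1, G is 0.
(D) fails at (0,0,1,0,0): the formula yields 0, G is 1.
That leaves (A). Evaluating it on every row reproduces the table of G exactly.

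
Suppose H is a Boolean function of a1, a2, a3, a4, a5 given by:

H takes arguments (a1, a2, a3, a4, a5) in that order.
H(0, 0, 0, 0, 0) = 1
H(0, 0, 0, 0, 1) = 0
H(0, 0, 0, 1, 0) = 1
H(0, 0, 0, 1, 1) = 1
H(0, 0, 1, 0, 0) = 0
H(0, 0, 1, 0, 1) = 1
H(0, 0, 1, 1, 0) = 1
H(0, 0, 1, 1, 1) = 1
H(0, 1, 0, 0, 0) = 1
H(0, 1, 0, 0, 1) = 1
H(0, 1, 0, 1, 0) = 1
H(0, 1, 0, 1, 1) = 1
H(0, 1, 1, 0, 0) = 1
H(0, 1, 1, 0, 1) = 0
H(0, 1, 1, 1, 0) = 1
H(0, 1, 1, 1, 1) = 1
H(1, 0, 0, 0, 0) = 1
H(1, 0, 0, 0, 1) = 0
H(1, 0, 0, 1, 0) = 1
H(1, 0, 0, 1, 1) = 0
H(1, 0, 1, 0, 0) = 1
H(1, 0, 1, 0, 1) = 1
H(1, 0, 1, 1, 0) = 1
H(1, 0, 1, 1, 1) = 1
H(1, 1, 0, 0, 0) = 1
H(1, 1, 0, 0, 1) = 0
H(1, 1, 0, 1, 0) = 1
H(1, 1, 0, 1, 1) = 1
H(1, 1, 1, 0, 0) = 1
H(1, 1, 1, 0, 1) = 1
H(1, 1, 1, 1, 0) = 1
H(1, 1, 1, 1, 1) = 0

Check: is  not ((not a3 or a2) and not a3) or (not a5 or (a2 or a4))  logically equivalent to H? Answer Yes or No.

No

Test each input against both H and the formula:
  a1=0, a2=0, a3=0, a4=0, a5=0: formula gives 1, H = 1 ✓
  a1=0, a2=0, a3=0, a4=0, a5=1: formula gives 0, H = 0 ✓
  a1=0, a2=0, a3=0, a4=1, a5=0: formula gives 1, H = 1 ✓
  a1=0, a2=0, a3=0, a4=1, a5=1: formula gives 1, H = 1 ✓
  a1=0, a2=0, a3=1, a4=0, a5=0: formula gives 1, but H = 0 ✗
Row (0,0,1,0,0) is a counterexample, so the formula is not equivalent to H.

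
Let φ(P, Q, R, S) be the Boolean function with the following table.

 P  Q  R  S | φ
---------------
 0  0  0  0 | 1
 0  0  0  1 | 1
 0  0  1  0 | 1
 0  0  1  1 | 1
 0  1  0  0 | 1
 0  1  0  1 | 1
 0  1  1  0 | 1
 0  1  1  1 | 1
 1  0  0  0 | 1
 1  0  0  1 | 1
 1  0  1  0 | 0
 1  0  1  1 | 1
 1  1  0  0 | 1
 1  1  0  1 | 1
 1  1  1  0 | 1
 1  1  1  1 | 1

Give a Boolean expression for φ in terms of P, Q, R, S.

φ(P, Q, R, S) = not (((P and not Q) and R) and not S)

φ is 0 on exactly one input, (1,0,1,0), whose minterm is P·¬Q·R·¬S. So φ is the negation of that single conjunction.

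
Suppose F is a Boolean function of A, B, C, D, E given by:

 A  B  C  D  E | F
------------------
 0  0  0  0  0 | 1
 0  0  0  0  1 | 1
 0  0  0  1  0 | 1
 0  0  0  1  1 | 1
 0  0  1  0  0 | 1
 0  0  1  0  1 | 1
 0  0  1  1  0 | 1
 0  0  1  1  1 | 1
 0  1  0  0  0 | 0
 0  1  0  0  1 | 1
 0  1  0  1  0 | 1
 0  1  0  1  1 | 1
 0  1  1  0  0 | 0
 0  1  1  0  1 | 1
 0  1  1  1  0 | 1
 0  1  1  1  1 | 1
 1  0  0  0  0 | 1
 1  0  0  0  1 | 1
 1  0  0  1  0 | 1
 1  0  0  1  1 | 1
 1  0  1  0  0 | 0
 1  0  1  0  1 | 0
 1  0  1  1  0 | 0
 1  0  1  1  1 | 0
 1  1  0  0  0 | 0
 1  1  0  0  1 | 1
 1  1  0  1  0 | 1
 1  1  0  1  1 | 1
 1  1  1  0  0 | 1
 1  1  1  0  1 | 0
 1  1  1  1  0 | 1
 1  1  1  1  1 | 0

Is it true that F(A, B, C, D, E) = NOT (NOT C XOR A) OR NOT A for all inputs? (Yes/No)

Test each input against both F and the formula:
  A=0, B=0, C=0, D=0, E=0: formula gives 1, F = 1 ✓
  A=0, B=0, C=0, D=0, E=1: formula gives 1, F = 1 ✓
  A=0, B=0, C=0, D=1, E=0: formula gives 1, F = 1 ✓
  A=0, B=0, C=0, D=1, E=1: formula gives 1, F = 1 ✓
  …
  A=0, B=1, C=0, D=0, E=0: formula gives 1, but F = 0 ✗
Row (0,1,0,0,0) is a counterexample, so the formula is not equivalent to F.

No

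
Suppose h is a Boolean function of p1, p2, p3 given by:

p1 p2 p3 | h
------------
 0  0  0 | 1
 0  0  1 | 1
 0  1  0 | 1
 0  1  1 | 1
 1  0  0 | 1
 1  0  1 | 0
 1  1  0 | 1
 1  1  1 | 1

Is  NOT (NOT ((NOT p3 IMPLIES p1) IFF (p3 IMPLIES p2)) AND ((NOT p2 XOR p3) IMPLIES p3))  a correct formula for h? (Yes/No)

Check the formula against h row by row:
  p1=0, p2=0, p3=0: formula gives 1, h = 1 ✓
  p1=0, p2=0, p3=1: formula gives 0, but h = 1 ✗
Row (0,0,1) is a counterexample, so the formula is not equivalent to h.

No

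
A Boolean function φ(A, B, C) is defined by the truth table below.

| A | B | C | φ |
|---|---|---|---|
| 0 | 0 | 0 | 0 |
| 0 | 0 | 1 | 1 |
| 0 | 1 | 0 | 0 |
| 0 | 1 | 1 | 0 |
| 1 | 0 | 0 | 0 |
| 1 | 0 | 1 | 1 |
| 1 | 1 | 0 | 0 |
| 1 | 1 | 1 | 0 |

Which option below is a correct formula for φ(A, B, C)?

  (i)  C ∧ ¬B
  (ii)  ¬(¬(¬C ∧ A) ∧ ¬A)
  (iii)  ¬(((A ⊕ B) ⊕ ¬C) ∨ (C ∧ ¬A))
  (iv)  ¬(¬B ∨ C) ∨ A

(ii): at (0,0,1) it gives 0, but φ = 1 — eliminated.
(iii): at (0,0,1) it gives 0, but φ = 1 — eliminated.
(iv): at (0,0,1) it gives 0, but φ = 1 — eliminated.
(i) is the remaining candidate, and it agrees with φ on all 8 inputs.

i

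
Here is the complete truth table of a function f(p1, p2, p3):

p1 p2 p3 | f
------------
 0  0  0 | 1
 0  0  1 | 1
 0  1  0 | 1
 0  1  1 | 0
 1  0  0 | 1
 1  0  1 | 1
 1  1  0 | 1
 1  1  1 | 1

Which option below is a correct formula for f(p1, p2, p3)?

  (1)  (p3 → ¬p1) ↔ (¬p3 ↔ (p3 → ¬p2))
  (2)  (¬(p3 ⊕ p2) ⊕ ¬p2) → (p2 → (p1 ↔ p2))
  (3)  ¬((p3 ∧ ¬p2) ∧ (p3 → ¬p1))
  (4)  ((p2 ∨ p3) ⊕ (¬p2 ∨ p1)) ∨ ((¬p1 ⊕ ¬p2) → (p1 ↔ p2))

2

(1): at (0,0,1) it gives 0, but f = 1 — eliminated.
(3): at (0,0,1) it gives 0, but f = 1 — eliminated.
(4): at (0,1,1) it gives 1, but f = 0 — eliminated.
That leaves (2). Evaluating it on every row reproduces the table of f exactly.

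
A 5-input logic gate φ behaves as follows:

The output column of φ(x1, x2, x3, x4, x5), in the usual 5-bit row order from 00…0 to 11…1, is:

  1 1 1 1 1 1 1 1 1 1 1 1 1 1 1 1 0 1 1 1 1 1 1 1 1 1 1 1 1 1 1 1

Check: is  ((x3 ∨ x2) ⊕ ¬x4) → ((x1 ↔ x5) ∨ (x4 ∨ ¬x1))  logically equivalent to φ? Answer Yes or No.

Evaluate ((x3 ∨ x2) ⊕ ¬x4) → ((x1 ↔ x5) ∨ (x4 ∨ ¬x1)) on each row and compare to φ:
  x1=0, x2=0, x3=0, x4=0, x5=0: formula gives 1, φ = 1 ✓
  x1=0, x2=0, x3=0, x4=0, x5=1: formula gives 1, φ = 1 ✓
  x1=0, x2=0, x3=0, x4=1, x5=0: formula gives 1, φ = 1 ✓
  x1=0, x2=0, x3=0, x4=1, x5=1: formula gives 1, φ = 1 ✓
  … (the remaining 28 rows also agree.)
Every row agrees, so the formula is equivalent.

Yes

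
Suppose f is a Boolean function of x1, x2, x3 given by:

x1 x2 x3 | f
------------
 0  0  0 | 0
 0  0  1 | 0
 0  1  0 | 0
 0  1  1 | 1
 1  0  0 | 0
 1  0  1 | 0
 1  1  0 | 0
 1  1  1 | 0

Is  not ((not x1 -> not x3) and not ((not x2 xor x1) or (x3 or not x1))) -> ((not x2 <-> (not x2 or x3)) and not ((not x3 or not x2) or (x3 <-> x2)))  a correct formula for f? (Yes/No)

No

Test each input against both f and the formula:
  x1=0, x2=0, x3=0: formula gives 0, f = 0 ✓
  x1=0, x2=0, x3=1: formula gives 0, f = 0 ✓
  x1=0, x2=1, x3=0: formula gives 0, f = 0 ✓
  x1=0, x2=1, x3=1: formula gives 0, but f = 1 ✗
Since they disagree at (0,1,1), the expression is not a correct formula for f.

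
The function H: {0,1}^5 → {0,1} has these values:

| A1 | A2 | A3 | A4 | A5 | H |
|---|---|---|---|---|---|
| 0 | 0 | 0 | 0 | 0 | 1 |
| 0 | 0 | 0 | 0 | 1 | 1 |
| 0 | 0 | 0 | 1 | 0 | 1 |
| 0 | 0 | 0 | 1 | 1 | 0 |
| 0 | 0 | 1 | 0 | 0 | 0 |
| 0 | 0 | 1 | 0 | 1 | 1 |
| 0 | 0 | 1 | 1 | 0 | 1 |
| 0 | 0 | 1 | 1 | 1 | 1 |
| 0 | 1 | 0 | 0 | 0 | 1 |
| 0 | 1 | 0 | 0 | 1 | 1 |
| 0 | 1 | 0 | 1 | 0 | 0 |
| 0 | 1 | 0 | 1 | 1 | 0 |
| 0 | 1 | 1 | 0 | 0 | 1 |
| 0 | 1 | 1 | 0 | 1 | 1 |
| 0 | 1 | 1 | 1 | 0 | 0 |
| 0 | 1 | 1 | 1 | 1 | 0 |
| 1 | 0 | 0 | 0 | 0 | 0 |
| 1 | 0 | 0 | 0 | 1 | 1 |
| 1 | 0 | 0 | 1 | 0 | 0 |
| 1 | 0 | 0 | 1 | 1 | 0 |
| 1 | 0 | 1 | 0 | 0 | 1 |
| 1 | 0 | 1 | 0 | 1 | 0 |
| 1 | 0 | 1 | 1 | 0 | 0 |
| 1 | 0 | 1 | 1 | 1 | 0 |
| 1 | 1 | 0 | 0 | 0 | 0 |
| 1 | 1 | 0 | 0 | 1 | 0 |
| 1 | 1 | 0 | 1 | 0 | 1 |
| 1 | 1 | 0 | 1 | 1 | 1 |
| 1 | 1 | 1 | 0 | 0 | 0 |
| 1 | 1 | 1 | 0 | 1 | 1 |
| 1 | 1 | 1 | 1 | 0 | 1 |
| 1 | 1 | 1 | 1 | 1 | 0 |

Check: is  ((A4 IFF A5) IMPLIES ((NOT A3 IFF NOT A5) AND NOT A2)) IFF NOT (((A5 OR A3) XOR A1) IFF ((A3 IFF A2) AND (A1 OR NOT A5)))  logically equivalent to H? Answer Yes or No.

Check the formula against H row by row:
  A1=0, A2=0, A3=0, A4=0, A5=0: formula gives 1, H = 1 ✓
  A1=0, A2=0, A3=0, A4=0, A5=1: formula gives 1, H = 1 ✓
  A1=0, A2=0, A3=0, A4=1, A5=0: formula gives 1, H = 1 ✓
  A1=0, A2=0, A3=0, A4=1, A5=1: formula gives 0, H = 0 ✓
  …and likewise for the remaining 28 rows.
All 32 rows match — the expression computes H exactly.

Yes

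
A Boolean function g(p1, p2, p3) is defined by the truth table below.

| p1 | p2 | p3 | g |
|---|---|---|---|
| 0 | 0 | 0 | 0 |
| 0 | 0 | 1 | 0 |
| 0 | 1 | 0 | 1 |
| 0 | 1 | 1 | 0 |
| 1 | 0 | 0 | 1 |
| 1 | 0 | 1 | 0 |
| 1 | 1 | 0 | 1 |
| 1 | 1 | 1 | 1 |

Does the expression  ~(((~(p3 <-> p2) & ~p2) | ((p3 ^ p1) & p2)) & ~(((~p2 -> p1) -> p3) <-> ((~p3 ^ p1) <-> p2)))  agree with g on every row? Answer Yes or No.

No

Check the formula against g row by row:
  p1=0, p2=0, p3=0: formula gives 1, but g = 0 ✗
Since they disagree at (0,0,0), the expression is not a correct formula for g.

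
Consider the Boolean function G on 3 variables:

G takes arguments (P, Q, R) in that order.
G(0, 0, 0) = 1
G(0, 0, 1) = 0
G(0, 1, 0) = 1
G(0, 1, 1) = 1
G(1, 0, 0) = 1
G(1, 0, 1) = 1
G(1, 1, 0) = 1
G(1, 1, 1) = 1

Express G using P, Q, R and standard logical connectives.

G(P, Q, R) = ((P' · Q') · R)'

Only row (0,0,1) gives 0. So G is 1 everywhere except there — the complement of the minterm ¬P·¬Q·R.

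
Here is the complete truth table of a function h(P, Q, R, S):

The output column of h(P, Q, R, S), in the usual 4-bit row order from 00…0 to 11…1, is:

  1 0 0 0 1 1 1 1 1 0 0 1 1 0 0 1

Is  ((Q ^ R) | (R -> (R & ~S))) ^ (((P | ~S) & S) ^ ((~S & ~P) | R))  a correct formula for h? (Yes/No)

No

Test each input against both h and the formula:
  P=0, Q=0, R=0, S=0: formula gives 0, but h = 1 ✗
A single disagreement suffices: at (0,0,0,0) they differ, so the formula does not compute h.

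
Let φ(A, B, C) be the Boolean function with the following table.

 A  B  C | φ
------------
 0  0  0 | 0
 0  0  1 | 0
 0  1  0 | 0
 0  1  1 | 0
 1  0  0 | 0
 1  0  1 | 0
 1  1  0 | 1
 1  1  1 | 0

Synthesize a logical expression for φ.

φ is 1 on exactly one input, (1,1,0), whose minterm is A·B·¬C. So φ is just that conjunction.

φ(A, B, C) = (A and B) and not C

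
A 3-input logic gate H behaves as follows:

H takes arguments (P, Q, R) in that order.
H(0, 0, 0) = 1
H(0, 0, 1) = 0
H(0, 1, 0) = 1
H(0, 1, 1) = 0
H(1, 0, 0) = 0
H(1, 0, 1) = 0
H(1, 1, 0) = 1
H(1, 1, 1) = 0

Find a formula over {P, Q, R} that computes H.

H(P, Q, R) = (((not P and not Q) and not R) or ((not P and Q) and not R)) or ((P and Q) and not R)

Collect the rows where H=1 — (0,0,0), (0,1,0), (1,1,0) — and write one minterm per row: ¬P·¬Q·¬R, ¬P·Q·¬R, P·Q·¬R. Their union (logical OR) reproduces the table exactly.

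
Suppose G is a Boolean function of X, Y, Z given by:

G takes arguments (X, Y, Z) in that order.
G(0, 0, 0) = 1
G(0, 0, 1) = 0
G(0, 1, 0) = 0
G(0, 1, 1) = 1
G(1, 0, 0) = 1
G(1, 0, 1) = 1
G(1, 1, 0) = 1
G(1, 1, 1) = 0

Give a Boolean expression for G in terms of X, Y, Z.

G(X, Y, Z) = ¬((((¬X ∧ ¬Y) ∧ Z) ∨ ((¬X ∧ Y) ∧ ¬Z)) ∨ ((X ∧ Y) ∧ Z))

There are just 3 zero rows: (0,0,1), (0,1,0), (1,1,1). Their minterms are ¬X·¬Y·Z, ¬X·Y·¬Z, X·Y·Z; the OR of those covers precisely the 0-outputs, and negating it yields G.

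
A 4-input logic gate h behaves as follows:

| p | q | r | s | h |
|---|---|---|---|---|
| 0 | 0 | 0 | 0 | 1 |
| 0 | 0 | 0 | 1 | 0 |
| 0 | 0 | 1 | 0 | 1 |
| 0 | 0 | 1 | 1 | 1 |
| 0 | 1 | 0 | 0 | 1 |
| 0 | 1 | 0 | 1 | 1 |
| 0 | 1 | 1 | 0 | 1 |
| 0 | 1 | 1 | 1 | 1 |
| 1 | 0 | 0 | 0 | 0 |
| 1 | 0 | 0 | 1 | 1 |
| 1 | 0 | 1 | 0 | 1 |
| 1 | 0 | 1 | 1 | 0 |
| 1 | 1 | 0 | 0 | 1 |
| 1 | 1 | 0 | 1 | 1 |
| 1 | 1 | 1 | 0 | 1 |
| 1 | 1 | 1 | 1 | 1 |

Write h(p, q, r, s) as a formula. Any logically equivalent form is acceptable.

There are just 3 zero rows: (0,0,0,1), (1,0,0,0), (1,0,1,1). Their minterms are ¬p·¬q·¬r·s, p·¬q·¬r·¬s, p·¬q·r·s; the OR of those covers precisely the 0-outputs, and negating it yields h.

h(p, q, r, s) = not (((((not p and not q) and not r) and s) or (((p and not q) and not r) and not s)) or (((p and not q) and r) and s))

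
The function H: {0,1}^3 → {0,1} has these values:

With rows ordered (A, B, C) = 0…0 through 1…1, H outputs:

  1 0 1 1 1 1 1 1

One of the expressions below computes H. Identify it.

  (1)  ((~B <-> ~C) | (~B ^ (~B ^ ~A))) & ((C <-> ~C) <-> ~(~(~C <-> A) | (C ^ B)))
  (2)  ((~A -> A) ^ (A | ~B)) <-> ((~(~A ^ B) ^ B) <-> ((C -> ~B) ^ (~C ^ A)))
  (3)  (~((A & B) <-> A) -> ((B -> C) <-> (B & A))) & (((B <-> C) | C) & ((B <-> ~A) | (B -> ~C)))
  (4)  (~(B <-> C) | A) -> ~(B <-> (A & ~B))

4

(1) disagrees with H on (0,0,1) (formula → 1, table → 0); rule it out.
(2) disagrees with H on (0,1,0) (formula → 0, table → 1); rule it out.
(3) disagrees with H on (0,0,1) (formula → 1, table → 0); rule it out.
(4) is the remaining candidate, and it agrees with H on all 8 inputs.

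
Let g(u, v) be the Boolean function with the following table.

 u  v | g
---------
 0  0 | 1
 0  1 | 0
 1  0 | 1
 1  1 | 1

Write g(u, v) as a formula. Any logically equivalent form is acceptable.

g(u, v) = v IMPLIES u

This is v → u (false only at 0,1).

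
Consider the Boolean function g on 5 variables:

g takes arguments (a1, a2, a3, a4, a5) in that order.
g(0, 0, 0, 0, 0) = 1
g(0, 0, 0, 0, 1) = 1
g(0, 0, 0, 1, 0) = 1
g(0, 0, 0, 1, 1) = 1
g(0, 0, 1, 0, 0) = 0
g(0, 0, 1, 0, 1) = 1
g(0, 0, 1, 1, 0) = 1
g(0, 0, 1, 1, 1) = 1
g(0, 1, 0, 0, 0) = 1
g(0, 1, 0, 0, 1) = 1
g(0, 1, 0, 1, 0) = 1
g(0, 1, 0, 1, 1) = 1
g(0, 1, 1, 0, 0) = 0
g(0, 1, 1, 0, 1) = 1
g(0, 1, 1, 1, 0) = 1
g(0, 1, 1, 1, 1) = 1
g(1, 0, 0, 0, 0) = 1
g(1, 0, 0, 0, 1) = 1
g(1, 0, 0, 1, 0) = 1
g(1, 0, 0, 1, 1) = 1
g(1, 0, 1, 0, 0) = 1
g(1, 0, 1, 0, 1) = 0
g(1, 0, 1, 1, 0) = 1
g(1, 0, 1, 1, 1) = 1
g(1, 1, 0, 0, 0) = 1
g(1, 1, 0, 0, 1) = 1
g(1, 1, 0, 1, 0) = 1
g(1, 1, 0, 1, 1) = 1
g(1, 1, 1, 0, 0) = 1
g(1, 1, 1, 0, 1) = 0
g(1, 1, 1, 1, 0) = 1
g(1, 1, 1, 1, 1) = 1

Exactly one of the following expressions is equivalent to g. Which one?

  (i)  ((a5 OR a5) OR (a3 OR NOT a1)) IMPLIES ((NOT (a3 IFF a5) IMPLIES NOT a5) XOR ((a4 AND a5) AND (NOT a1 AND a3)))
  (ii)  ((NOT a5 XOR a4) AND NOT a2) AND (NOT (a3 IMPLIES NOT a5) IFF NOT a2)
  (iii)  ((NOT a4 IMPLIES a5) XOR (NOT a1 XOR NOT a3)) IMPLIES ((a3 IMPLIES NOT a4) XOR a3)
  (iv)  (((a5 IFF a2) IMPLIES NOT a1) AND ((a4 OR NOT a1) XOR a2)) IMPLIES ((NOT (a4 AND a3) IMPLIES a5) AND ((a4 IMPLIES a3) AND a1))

iii

(i) fails at (0,0,0,0,1): the formula yields 0, g is 1.
(ii) fails at (0,0,0,0,0): the formula yields 0, g is 1.
(iv) fails at (0,0,0,0,0): the formula yields 0, g is 1.
That leaves (iii). Evaluating it on every row reproduces the table of g exactly.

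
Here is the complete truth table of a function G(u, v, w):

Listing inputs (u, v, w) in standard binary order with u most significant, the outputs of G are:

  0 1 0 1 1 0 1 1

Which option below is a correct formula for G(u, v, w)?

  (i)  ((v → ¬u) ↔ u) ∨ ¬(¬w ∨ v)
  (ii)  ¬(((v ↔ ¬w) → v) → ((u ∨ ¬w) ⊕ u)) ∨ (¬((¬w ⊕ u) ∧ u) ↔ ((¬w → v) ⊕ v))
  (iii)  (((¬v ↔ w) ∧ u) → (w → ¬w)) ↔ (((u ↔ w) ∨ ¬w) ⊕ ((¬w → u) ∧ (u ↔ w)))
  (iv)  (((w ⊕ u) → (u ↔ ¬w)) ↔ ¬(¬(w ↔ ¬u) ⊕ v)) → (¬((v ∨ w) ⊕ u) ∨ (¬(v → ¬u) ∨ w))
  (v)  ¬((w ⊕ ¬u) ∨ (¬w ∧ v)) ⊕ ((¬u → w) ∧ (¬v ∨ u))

ii

(i) fails at (0,1,1): the formula yields 0, G is 1.
(iii) fails at (0,0,0): the formula yields 1, G is 0.
(iv) fails at (0,0,0): the formula yields 1, G is 0.
(v) fails at (0,0,1): the formula yields 0, G is 1.
(ii) is the remaining candidate, and it agrees with G on all 8 inputs.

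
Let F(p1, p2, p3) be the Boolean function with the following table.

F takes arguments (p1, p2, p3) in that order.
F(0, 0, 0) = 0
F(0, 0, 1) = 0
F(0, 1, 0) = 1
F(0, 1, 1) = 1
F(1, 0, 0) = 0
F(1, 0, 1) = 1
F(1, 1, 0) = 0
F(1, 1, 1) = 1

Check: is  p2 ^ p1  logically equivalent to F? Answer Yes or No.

Evaluate p2 ^ p1 on each row and compare to F:
  p1=0, p2=0, p3=0: formula gives 0, F = 0 ✓
  p1=0, p2=0, p3=1: formula gives 0, F = 0 ✓
  p1=0, p2=1, p3=0: formula gives 1, F = 1 ✓
  p1=0, p2=1, p3=1: formula gives 1, F = 1 ✓
  p1=1, p2=0, p3=0: formula gives 1, but F = 0 ✗
Row (1,0,0) is a counterexample, so the formula is not equivalent to F.

No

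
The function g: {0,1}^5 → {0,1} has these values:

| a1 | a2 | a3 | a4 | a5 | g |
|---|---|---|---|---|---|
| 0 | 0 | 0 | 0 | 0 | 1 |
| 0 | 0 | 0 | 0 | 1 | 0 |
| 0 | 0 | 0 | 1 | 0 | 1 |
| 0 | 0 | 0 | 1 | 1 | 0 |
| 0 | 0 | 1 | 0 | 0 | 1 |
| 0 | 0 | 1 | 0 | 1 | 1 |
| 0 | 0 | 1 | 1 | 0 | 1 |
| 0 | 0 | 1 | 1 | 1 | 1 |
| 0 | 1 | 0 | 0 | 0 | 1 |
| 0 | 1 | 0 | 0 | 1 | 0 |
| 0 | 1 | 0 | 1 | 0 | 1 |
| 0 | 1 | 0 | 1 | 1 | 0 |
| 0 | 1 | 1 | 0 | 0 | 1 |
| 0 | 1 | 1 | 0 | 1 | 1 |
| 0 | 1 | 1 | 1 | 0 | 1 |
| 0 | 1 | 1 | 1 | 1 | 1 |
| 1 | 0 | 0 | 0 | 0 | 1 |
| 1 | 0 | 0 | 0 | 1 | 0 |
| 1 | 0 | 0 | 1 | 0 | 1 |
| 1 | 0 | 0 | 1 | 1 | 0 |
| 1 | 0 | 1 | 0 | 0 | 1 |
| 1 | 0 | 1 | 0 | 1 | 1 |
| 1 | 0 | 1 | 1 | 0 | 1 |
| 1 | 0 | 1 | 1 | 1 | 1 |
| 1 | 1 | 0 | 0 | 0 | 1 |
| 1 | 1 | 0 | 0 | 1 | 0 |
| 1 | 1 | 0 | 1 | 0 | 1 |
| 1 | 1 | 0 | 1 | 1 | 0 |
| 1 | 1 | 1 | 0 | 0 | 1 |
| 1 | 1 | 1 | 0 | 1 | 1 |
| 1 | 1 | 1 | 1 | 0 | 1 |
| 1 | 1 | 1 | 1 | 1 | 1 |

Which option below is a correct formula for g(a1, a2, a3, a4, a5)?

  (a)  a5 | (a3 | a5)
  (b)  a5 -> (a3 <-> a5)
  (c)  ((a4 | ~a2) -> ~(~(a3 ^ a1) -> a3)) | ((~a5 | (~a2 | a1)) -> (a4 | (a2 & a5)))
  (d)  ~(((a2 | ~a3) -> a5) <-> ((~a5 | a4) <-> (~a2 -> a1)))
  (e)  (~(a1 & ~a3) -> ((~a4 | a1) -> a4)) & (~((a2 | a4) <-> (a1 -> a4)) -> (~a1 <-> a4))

b

(a): at (0,0,0,0,0) it gives 0, but g = 1 — eliminated.
(c): at (0,0,0,0,1) it gives 1, but g = 0 — eliminated.
(d): at (0,0,0,0,0) it gives 0, but g = 1 — eliminated.
(e): at (0,0,0,0,0) it gives 0, but g = 1 — eliminated.
(b) is the remaining candidate, and it agrees with g on all 32 inputs.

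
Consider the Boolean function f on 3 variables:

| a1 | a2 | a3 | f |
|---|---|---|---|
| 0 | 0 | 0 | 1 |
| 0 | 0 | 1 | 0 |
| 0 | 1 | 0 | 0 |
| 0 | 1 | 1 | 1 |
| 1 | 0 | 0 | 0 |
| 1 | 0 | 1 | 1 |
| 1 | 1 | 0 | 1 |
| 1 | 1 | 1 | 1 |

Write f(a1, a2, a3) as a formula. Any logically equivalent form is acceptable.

f is 0 on only 3 rows — (0,0,1), (0,1,0), (1,0,0). Writing each as a minterm (¬a1·¬a2·a3, ¬a1·a2·¬a3, a1·¬a2·¬a3) and OR-ing them characterizes exactly where f=0, so f is the negation of that disjunction.

f(a1, a2, a3) = ((((a1' · a2') · a3) + ((a1' · a2) · a3')) + ((a1 · a2') · a3'))'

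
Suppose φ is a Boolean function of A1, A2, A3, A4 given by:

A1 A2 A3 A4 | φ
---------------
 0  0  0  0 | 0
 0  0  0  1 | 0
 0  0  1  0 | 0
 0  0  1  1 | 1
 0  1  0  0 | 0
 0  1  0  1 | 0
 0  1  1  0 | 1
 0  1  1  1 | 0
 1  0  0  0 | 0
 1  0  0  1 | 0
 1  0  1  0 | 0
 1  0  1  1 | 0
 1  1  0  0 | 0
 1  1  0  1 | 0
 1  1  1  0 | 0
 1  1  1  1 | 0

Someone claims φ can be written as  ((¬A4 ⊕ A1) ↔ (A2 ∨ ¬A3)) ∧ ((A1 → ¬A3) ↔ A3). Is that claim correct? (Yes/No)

Yes

Check the formula against φ row by row:
  A1=0, A2=0, A3=0, A4=0: formula gives 0, φ = 0 ✓
  A1=0, A2=0, A3=0, A4=1: formula gives 0, φ = 0 ✓
  A1=0, A2=0, A3=1, A4=0: formula gives 0, φ = 0 ✓
  A1=0, A2=0, A3=1, A4=1: formula gives 1, φ = 1 ✓
  … (the remaining 12 rows also agree.)
Every row agrees, so the formula is equivalent.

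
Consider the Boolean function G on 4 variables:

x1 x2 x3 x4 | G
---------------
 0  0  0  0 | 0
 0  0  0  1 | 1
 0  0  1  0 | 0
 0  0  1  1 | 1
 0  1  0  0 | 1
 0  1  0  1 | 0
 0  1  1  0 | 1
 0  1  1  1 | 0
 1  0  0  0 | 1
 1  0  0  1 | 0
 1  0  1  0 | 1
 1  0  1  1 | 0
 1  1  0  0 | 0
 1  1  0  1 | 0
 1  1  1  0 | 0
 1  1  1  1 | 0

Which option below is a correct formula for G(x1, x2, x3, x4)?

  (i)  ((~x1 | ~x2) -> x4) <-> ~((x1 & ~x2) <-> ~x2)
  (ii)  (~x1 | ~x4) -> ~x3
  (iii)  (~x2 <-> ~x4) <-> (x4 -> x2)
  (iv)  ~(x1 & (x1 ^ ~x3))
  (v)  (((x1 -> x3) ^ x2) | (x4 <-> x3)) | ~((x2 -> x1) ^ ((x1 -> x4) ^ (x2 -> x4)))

(ii) disagrees with G on (0,0,0,0) (formula → 1, table → 0); rule it out.
(iii) disagrees with G on (0,0,0,0) (formula → 1, table → 0); rule it out.
(iv) disagrees with G on (0,0,0,0) (formula → 1, table → 0); rule it out.
(v) disagrees with G on (0,0,0,0) (formula → 1, table → 0); rule it out.
Only (i) survives; checking it on all 16 rows confirms it matches G.

i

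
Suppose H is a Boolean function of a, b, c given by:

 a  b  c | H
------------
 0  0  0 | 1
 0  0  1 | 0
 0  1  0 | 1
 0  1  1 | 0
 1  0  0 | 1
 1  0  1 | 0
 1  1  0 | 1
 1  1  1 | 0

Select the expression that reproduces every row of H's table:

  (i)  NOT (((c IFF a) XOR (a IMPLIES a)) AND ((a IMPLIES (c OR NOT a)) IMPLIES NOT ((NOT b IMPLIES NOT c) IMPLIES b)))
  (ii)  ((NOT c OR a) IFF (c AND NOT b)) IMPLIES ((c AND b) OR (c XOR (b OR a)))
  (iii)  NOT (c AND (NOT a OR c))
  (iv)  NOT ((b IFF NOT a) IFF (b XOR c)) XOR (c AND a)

(i) fails at (0,0,1): the formula yields 1, H is 0.
(ii) fails at (0,0,1): the formula yields 1, H is 0.
(iv) fails at (0,0,0): the formula yields 0, H is 1.
Only (iii) survives; checking it on all 8 rows confirms it matches H.

iii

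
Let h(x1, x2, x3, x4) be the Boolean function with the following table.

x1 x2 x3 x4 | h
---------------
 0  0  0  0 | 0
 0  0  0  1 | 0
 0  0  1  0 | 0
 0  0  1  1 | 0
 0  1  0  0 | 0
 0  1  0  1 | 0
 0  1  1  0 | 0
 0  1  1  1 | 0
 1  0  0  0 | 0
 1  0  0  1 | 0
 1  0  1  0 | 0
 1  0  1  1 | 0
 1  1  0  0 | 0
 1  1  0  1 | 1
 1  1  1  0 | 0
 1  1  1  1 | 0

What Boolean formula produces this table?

Only row (1,1,0,1) gives 1. That row's minterm x1·x2·¬x3·x4 is h directly.

h(x1, x2, x3, x4) = ((x1 ∧ x2) ∧ ¬x3) ∧ x4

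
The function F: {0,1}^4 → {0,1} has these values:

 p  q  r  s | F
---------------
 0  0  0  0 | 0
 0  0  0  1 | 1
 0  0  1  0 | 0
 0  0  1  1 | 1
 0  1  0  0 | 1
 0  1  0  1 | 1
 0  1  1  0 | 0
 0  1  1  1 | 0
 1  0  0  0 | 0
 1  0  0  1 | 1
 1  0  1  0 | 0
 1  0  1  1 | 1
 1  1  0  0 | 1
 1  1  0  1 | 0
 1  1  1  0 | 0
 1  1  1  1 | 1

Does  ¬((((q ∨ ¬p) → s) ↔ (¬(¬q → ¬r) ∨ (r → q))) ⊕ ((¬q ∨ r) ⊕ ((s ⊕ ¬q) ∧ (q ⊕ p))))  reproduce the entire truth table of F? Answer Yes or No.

Yes

Check the formula against F row by row:
  p=0, q=0, r=0, s=0: formula gives 0, F = 0 ✓
  p=0, q=0, r=0, s=1: formula gives 1, F = 1 ✓
  p=0, q=0, r=1, s=0: formula gives 0, F = 0 ✓
  p=0, q=0, r=1, s=1: formula gives 1, F = 1 ✓
  … (the remaining 12 rows also agree.)
Every row agrees, so the formula is equivalent.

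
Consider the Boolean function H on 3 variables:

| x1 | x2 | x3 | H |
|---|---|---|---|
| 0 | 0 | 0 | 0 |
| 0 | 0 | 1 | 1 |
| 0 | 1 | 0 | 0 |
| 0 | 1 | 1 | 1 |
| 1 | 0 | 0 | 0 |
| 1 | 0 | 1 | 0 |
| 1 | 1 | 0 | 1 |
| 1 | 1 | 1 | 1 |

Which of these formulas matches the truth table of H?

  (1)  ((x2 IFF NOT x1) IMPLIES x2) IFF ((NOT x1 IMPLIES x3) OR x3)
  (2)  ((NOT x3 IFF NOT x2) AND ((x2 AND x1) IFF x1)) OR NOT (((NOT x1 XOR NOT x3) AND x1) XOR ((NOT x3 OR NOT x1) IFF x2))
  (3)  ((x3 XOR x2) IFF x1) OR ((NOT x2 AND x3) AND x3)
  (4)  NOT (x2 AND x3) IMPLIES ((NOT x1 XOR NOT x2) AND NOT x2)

(2) fails at (0,0,0): the formula yields 1, H is 0.
(3) fails at (0,0,0): the formula yields 1, H is 0.
(4) fails at (0,0,1): the formula yields 0, H is 1.
That leaves (1). Evaluating it on every row reproduces the table of H exactly.

1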